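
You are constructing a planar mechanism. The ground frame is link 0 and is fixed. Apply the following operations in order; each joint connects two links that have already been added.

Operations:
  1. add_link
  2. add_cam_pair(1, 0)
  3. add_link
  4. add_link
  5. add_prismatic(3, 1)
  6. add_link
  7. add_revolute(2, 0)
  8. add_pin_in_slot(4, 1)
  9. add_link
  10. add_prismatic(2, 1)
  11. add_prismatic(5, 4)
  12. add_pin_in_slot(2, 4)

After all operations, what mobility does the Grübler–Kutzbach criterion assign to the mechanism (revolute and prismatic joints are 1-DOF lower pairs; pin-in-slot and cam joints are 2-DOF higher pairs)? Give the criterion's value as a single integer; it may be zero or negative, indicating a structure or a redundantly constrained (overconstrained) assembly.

[1;0;0] (link 0 is ground)
L+ [2;0;0]
C(1,0)∈J2 [2;0;1]
L+ [3;0;1]
L+ [4;0;1]
P(3,1)∈J1 [4;1;1]
L+ [5;1;1]
R(2,0)∈J1 [5;2;1]
PS(4,1)∈J2 [5;2;2]
L+ [6;2;2]
P(2,1)∈J1 [6;3;2]
P(5,4)∈J1 [6;4;2]
PS(2,4)∈J2 [6;4;3]
mobility = 15 − 8 − 3 = 4

M = 4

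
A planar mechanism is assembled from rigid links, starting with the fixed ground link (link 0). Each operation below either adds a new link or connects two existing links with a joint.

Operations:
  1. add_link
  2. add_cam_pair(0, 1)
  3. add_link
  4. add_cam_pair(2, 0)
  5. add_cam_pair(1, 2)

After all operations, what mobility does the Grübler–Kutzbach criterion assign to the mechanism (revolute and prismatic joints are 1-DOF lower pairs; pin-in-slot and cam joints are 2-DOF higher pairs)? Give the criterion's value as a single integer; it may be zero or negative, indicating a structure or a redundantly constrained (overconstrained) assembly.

link 0 = ground. State L|J1|J2 = 1|0|0
+link1  2|0|0
C(0,1) f=2→J2  2|0|1
+link2  3|0|1
C(2,0) f=2→J2  3|0|2
C(1,2) f=2→J2  3|0|3
M = 3(3−1)−2·0−3 = 6−0−3 = 3

M = 3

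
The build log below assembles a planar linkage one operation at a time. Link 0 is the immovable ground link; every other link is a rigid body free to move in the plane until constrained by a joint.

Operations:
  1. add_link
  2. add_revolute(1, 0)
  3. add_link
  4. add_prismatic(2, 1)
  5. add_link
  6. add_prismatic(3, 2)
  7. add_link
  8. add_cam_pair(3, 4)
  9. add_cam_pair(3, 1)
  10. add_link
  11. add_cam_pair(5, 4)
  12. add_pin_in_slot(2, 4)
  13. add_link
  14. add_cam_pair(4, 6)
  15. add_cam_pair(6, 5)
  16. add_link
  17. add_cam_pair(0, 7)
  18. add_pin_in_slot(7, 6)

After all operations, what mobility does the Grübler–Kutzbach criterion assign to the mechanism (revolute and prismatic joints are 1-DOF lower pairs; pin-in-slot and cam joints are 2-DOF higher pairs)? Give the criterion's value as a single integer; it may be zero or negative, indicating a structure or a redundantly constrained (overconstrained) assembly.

M = 7

L=1 J1=0 J2=0
add link → L=2 J1=0 J2=0
R@1,0 dof=1 J1 → L=2 J1=1 J2=0
add link → L=3 J1=1 J2=0
P@2,1 dof=1 J1 → L=3 J1=2 J2=0
add link → L=4 J1=2 J2=0
P@3,2 dof=1 J1 → L=4 J1=3 J2=0
add link → L=5 J1=3 J2=0
C@3,4 dof=2 J2 → L=5 J1=3 J2=1
C@3,1 dof=2 J2 → L=5 J1=3 J2=2
add link → L=6 J1=3 J2=2
C@5,4 dof=2 J2 → L=6 J1=3 J2=3
PS@2,4 dof=2 J2 → L=6 J1=3 J2=4
add link → L=7 J1=3 J2=4
C@4,6 dof=2 J2 → L=7 J1=3 J2=5
C@6,5 dof=2 J2 → L=7 J1=3 J2=6
add link → L=8 J1=3 J2=6
C@0,7 dof=2 J2 → L=8 J1=3 J2=7
PS@7,6 dof=2 J2 → L=8 J1=3 J2=8
M=3(L−1)−2J1−J2=3·7−2·3−8=7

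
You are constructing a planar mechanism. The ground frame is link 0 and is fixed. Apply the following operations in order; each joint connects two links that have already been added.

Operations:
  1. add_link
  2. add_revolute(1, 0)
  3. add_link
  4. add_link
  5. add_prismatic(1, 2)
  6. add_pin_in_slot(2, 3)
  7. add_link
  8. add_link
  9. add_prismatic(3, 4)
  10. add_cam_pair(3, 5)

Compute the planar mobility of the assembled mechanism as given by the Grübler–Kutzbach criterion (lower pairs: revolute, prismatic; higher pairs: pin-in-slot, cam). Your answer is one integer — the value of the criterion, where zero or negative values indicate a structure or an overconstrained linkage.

M = 7

[1;0;0] (link 0 is ground)
L+ [2;0;0]
R(1,0)∈J1 [2;1;0]
L+ [3;1;0]
L+ [4;1;0]
P(1,2)∈J1 [4;2;0]
PS(2,3)∈J2 [4;2;1]
L+ [5;2;1]
L+ [6;2;1]
P(3,4)∈J1 [6;3;1]
C(3,5)∈J2 [6;3;2]
mobility = 15 − 6 − 2 = 7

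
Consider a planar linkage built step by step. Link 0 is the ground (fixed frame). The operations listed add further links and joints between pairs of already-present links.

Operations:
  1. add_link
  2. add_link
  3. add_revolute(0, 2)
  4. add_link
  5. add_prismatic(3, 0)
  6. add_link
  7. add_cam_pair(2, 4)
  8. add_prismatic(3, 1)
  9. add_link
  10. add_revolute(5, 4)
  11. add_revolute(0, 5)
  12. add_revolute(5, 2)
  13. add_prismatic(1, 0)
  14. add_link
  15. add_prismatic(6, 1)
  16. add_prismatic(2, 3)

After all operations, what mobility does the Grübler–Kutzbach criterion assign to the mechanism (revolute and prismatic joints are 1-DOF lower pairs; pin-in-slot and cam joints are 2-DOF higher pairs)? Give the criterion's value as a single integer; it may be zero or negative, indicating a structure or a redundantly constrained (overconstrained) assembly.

(L,J1,J2)=(1,0,0); link0 fixed
link1: (2,0,0)
link2: (3,0,0)
R 0-2 [J1]: (3,1,0)
link3: (4,1,0)
P 3-0 [J1]: (4,2,0)
link4: (5,2,0)
C 2-4 [J2]: (5,2,1)
P 3-1 [J1]: (5,3,1)
link5: (6,3,1)
R 5-4 [J1]: (6,4,1)
R 0-5 [J1]: (6,5,1)
R 5-2 [J1]: (6,6,1)
P 1-0 [J1]: (6,7,1)
link6: (7,7,1)
P 6-1 [J1]: (7,8,1)
P 2-3 [J1]: (7,9,1)
Grübler: 3·6 − 2·9 − 1 = -1

M = -1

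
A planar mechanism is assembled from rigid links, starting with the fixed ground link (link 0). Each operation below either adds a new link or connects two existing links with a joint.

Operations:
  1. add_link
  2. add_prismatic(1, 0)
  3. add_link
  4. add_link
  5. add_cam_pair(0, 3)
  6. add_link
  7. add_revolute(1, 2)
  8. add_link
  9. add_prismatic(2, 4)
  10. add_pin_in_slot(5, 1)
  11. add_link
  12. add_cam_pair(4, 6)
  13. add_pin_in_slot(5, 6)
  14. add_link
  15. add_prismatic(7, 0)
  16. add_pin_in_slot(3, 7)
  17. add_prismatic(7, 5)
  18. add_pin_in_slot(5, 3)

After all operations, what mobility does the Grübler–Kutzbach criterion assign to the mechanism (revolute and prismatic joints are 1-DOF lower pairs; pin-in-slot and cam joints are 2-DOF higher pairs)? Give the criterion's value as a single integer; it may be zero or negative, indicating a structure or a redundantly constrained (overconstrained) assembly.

L=1 J1=0 J2=0
add link → L=2 J1=0 J2=0
P@1,0 dof=1 J1 → L=2 J1=1 J2=0
add link → L=3 J1=1 J2=0
add link → L=4 J1=1 J2=0
C@0,3 dof=2 J2 → L=4 J1=1 J2=1
add link → L=5 J1=1 J2=1
R@1,2 dof=1 J1 → L=5 J1=2 J2=1
add link → L=6 J1=2 J2=1
P@2,4 dof=1 J1 → L=6 J1=3 J2=1
PS@5,1 dof=2 J2 → L=6 J1=3 J2=2
add link → L=7 J1=3 J2=2
C@4,6 dof=2 J2 → L=7 J1=3 J2=3
PS@5,6 dof=2 J2 → L=7 J1=3 J2=4
add link → L=8 J1=3 J2=4
P@7,0 dof=1 J1 → L=8 J1=4 J2=4
PS@3,7 dof=2 J2 → L=8 J1=4 J2=5
P@7,5 dof=1 J1 → L=8 J1=5 J2=5
PS@5,3 dof=2 J2 → L=8 J1=5 J2=6
M=3(L−1)−2J1−J2=3·7−2·5−6=5

M = 5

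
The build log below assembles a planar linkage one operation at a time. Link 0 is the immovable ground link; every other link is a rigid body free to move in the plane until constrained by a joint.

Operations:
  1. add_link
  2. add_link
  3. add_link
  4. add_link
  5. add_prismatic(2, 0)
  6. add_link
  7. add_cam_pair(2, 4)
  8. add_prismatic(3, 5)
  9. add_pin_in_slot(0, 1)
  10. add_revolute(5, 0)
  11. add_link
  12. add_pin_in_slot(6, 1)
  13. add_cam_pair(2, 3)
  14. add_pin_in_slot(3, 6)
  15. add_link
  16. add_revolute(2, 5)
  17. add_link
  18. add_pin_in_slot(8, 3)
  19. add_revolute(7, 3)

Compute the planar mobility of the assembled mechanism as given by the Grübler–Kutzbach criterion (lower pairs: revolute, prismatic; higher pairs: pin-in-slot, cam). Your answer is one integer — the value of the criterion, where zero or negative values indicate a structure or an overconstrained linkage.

M = 8

link 0 = ground. State L|J1|J2 = 1|0|0
+link1  2|0|0
+link2  3|0|0
+link3  4|0|0
+link4  5|0|0
P(2,0) f=1→J1  5|1|0
+link5  6|1|0
C(2,4) f=2→J2  6|1|1
P(3,5) f=1→J1  6|2|1
PS(0,1) f=2→J2  6|2|2
R(5,0) f=1→J1  6|3|2
+link6  7|3|2
PS(6,1) f=2→J2  7|3|3
C(2,3) f=2→J2  7|3|4
PS(3,6) f=2→J2  7|3|5
+link7  8|3|5
R(2,5) f=1→J1  8|4|5
+link8  9|4|5
PS(8,3) f=2→J2  9|4|6
R(7,3) f=1→J1  9|5|6
M = 3(9−1)−2·5−6 = 24−10−6 = 8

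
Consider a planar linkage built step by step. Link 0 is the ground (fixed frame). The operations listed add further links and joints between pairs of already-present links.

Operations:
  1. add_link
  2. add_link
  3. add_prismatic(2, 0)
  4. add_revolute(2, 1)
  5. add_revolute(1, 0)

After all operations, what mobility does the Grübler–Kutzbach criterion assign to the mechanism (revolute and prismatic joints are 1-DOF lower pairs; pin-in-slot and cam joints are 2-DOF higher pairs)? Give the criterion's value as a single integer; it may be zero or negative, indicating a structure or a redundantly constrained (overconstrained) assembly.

M = 0

(L,J1,J2)=(1,0,0); link0 fixed
link1: (2,0,0)
link2: (3,0,0)
P 2-0 [J1]: (3,1,0)
R 2-1 [J1]: (3,2,0)
R 1-0 [J1]: (3,3,0)
Grübler: 3·2 − 2·3 − 0 = 0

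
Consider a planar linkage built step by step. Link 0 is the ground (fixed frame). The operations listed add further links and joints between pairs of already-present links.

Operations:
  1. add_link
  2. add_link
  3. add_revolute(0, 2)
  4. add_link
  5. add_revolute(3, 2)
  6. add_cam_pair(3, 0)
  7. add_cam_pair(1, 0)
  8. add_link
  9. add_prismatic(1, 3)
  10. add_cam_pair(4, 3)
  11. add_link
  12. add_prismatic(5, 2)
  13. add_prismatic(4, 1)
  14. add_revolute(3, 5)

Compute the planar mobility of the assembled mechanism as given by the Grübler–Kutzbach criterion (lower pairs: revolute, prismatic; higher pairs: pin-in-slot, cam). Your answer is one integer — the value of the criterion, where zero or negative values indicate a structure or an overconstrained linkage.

L=1 J1=0 J2=0
add link → L=2 J1=0 J2=0
add link → L=3 J1=0 J2=0
R@0,2 dof=1 J1 → L=3 J1=1 J2=0
add link → L=4 J1=1 J2=0
R@3,2 dof=1 J1 → L=4 J1=2 J2=0
C@3,0 dof=2 J2 → L=4 J1=2 J2=1
C@1,0 dof=2 J2 → L=4 J1=2 J2=2
add link → L=5 J1=2 J2=2
P@1,3 dof=1 J1 → L=5 J1=3 J2=2
C@4,3 dof=2 J2 → L=5 J1=3 J2=3
add link → L=6 J1=3 J2=3
P@5,2 dof=1 J1 → L=6 J1=4 J2=3
P@4,1 dof=1 J1 → L=6 J1=5 J2=3
R@3,5 dof=1 J1 → L=6 J1=6 J2=3
M=3(L−1)−2J1−J2=3·5−2·6−3=0

M = 0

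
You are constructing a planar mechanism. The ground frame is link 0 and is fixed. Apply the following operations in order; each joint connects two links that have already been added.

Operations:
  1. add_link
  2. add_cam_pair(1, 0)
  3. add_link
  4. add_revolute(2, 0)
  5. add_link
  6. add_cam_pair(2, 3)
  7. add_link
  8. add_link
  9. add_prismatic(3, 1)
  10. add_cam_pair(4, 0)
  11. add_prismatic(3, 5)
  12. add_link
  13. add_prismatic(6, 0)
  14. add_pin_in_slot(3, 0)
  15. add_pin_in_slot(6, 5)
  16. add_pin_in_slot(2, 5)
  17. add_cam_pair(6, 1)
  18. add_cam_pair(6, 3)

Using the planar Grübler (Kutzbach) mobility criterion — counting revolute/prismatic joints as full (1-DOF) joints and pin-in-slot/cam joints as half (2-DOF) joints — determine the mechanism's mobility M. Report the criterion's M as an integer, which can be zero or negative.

[1;0;0] (link 0 is ground)
L+ [2;0;0]
C(1,0)∈J2 [2;0;1]
L+ [3;0;1]
R(2,0)∈J1 [3;1;1]
L+ [4;1;1]
C(2,3)∈J2 [4;1;2]
L+ [5;1;2]
L+ [6;1;2]
P(3,1)∈J1 [6;2;2]
C(4,0)∈J2 [6;2;3]
P(3,5)∈J1 [6;3;3]
L+ [7;3;3]
P(6,0)∈J1 [7;4;3]
PS(3,0)∈J2 [7;4;4]
PS(6,5)∈J2 [7;4;5]
PS(2,5)∈J2 [7;4;6]
C(6,1)∈J2 [7;4;7]
C(6,3)∈J2 [7;4;8]
mobility = 18 − 8 − 8 = 2

M = 2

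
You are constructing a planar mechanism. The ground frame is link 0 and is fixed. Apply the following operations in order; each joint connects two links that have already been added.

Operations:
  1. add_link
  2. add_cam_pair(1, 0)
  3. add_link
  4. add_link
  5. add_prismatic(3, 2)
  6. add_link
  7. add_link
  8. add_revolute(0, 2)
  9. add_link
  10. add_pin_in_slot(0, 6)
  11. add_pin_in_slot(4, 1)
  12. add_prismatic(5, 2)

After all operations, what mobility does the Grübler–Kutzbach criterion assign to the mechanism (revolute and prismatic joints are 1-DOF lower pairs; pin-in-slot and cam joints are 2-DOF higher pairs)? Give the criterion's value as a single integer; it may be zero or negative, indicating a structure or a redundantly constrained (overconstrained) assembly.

M = 9

[1;0;0] (link 0 is ground)
L+ [2;0;0]
C(1,0)∈J2 [2;0;1]
L+ [3;0;1]
L+ [4;0;1]
P(3,2)∈J1 [4;1;1]
L+ [5;1;1]
L+ [6;1;1]
R(0,2)∈J1 [6;2;1]
L+ [7;2;1]
PS(0,6)∈J2 [7;2;2]
PS(4,1)∈J2 [7;2;3]
P(5,2)∈J1 [7;3;3]
mobility = 18 − 6 − 3 = 9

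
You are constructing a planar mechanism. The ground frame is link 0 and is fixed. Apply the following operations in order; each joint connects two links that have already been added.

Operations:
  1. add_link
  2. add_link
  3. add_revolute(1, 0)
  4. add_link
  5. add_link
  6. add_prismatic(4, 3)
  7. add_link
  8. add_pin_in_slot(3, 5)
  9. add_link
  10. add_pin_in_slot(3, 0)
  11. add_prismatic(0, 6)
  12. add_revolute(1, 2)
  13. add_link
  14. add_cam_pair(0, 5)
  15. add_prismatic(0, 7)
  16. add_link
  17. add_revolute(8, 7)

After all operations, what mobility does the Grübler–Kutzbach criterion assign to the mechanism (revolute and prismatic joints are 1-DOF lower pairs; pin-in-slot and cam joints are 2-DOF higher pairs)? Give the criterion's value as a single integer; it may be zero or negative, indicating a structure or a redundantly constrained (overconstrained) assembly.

(L,J1,J2)=(1,0,0); link0 fixed
link1: (2,0,0)
link2: (3,0,0)
R 1-0 [J1]: (3,1,0)
link3: (4,1,0)
link4: (5,1,0)
P 4-3 [J1]: (5,2,0)
link5: (6,2,0)
PS 3-5 [J2]: (6,2,1)
link6: (7,2,1)
PS 3-0 [J2]: (7,2,2)
P 0-6 [J1]: (7,3,2)
R 1-2 [J1]: (7,4,2)
link7: (8,4,2)
C 0-5 [J2]: (8,4,3)
P 0-7 [J1]: (8,5,3)
link8: (9,5,3)
R 8-7 [J1]: (9,6,3)
Grübler: 3·8 − 2·6 − 3 = 9

M = 9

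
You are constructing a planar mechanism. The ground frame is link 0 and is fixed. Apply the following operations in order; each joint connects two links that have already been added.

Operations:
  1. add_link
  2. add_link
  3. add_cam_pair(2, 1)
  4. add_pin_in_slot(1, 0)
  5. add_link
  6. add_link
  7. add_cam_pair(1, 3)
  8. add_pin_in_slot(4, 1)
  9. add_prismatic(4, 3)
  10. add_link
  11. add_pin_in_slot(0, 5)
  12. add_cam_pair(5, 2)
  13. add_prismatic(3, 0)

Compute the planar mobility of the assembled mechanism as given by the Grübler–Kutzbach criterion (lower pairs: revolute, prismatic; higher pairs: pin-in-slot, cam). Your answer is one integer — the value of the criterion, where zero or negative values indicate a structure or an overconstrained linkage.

(L,J1,J2)=(1,0,0); link0 fixed
link1: (2,0,0)
link2: (3,0,0)
C 2-1 [J2]: (3,0,1)
PS 1-0 [J2]: (3,0,2)
link3: (4,0,2)
link4: (5,0,2)
C 1-3 [J2]: (5,0,3)
PS 4-1 [J2]: (5,0,4)
P 4-3 [J1]: (5,1,4)
link5: (6,1,4)
PS 0-5 [J2]: (6,1,5)
C 5-2 [J2]: (6,1,6)
P 3-0 [J1]: (6,2,6)
Grübler: 3·5 − 2·2 − 6 = 5

M = 5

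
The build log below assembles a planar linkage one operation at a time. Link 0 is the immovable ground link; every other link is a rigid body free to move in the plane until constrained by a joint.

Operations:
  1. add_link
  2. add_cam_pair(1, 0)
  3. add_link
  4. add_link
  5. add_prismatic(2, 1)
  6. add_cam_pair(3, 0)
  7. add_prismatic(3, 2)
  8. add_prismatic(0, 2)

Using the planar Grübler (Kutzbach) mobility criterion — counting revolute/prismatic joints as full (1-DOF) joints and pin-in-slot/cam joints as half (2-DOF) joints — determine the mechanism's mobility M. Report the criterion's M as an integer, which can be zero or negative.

L=1 J1=0 J2=0
add link → L=2 J1=0 J2=0
C@1,0 dof=2 J2 → L=2 J1=0 J2=1
add link → L=3 J1=0 J2=1
add link → L=4 J1=0 J2=1
P@2,1 dof=1 J1 → L=4 J1=1 J2=1
C@3,0 dof=2 J2 → L=4 J1=1 J2=2
P@3,2 dof=1 J1 → L=4 J1=2 J2=2
P@0,2 dof=1 J1 → L=4 J1=3 J2=2
M=3(L−1)−2J1−J2=3·3−2·3−2=1

M = 1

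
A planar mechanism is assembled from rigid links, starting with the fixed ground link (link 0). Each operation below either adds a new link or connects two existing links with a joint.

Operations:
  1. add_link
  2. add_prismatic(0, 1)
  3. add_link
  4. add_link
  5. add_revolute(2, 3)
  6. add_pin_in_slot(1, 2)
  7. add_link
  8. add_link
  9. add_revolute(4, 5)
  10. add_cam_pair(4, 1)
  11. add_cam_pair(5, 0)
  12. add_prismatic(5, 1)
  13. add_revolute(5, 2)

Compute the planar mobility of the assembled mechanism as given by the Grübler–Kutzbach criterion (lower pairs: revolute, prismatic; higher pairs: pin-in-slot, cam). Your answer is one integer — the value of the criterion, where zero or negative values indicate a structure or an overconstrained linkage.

L=1 J1=0 J2=0
add link → L=2 J1=0 J2=0
P@0,1 dof=1 J1 → L=2 J1=1 J2=0
add link → L=3 J1=1 J2=0
add link → L=4 J1=1 J2=0
R@2,3 dof=1 J1 → L=4 J1=2 J2=0
PS@1,2 dof=2 J2 → L=4 J1=2 J2=1
add link → L=5 J1=2 J2=1
add link → L=6 J1=2 J2=1
R@4,5 dof=1 J1 → L=6 J1=3 J2=1
C@4,1 dof=2 J2 → L=6 J1=3 J2=2
C@5,0 dof=2 J2 → L=6 J1=3 J2=3
P@5,1 dof=1 J1 → L=6 J1=4 J2=3
R@5,2 dof=1 J1 → L=6 J1=5 J2=3
M=3(L−1)−2J1−J2=3·5−2·5−3=2

M = 2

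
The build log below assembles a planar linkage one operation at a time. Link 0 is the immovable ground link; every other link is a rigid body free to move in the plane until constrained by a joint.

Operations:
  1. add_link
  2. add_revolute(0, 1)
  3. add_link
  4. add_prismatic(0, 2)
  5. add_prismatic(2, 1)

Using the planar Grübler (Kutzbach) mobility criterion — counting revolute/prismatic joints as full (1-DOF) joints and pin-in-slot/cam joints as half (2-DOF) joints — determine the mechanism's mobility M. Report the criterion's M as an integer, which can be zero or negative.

M = 0

link 0 = ground. State L|J1|J2 = 1|0|0
+link1  2|0|0
R(0,1) f=1→J1  2|1|0
+link2  3|1|0
P(0,2) f=1→J1  3|2|0
P(2,1) f=1→J1  3|3|0
M = 3(3−1)−2·3−0 = 6−6−0 = 0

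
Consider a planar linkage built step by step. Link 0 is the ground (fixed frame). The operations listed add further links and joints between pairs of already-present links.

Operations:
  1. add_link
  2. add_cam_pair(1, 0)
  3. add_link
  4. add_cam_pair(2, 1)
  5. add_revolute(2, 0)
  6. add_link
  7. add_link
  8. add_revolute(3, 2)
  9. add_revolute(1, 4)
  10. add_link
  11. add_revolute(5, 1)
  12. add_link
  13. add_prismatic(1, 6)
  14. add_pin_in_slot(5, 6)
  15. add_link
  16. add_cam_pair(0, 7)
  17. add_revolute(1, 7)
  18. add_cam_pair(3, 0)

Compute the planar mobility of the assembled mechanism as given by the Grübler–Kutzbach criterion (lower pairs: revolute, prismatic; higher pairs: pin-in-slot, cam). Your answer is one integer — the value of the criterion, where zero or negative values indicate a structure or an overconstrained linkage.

[1;0;0] (link 0 is ground)
L+ [2;0;0]
C(1,0)∈J2 [2;0;1]
L+ [3;0;1]
C(2,1)∈J2 [3;0;2]
R(2,0)∈J1 [3;1;2]
L+ [4;1;2]
L+ [5;1;2]
R(3,2)∈J1 [5;2;2]
R(1,4)∈J1 [5;3;2]
L+ [6;3;2]
R(5,1)∈J1 [6;4;2]
L+ [7;4;2]
P(1,6)∈J1 [7;5;2]
PS(5,6)∈J2 [7;5;3]
L+ [8;5;3]
C(0,7)∈J2 [8;5;4]
R(1,7)∈J1 [8;6;4]
C(3,0)∈J2 [8;6;5]
mobility = 21 − 12 − 5 = 4

M = 4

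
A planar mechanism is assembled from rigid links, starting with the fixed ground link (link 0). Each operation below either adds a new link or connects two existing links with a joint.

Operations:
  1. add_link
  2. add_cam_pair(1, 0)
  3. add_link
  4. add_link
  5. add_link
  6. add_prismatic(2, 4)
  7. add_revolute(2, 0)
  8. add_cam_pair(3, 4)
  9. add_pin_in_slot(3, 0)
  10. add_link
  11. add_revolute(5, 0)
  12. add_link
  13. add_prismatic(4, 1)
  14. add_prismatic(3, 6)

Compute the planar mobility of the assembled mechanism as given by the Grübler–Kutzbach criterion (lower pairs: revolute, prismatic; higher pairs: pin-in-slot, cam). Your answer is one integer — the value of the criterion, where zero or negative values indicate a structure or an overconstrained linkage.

M = 5

link 0 = ground. State L|J1|J2 = 1|0|0
+link1  2|0|0
C(1,0) f=2→J2  2|0|1
+link2  3|0|1
+link3  4|0|1
+link4  5|0|1
P(2,4) f=1→J1  5|1|1
R(2,0) f=1→J1  5|2|1
C(3,4) f=2→J2  5|2|2
PS(3,0) f=2→J2  5|2|3
+link5  6|2|3
R(5,0) f=1→J1  6|3|3
+link6  7|3|3
P(4,1) f=1→J1  7|4|3
P(3,6) f=1→J1  7|5|3
M = 3(7−1)−2·5−3 = 18−10−3 = 5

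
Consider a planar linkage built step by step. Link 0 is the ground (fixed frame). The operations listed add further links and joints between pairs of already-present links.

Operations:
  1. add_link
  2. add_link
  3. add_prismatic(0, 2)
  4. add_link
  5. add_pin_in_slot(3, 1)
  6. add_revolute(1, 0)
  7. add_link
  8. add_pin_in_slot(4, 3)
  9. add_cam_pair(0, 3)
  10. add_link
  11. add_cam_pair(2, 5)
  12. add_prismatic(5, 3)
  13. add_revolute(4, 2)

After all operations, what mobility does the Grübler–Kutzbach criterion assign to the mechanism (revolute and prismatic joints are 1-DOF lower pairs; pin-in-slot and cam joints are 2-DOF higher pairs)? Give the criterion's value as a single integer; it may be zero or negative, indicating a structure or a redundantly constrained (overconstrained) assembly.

ground; <1,0,0>
#1 <2,0,0>
#2 <3,0,0>
P:0↔2 J1 <3,1,0>
#3 <4,1,0>
PS:3↔1 J2 <4,1,1>
R:1↔0 J1 <4,2,1>
#4 <5,2,1>
PS:4↔3 J2 <5,2,2>
C:0↔3 J2 <5,2,3>
#5 <6,2,3>
C:2↔5 J2 <6,2,4>
P:5↔3 J1 <6,3,4>
R:4↔2 J1 <6,4,4>
3×5 − 2×4 − 1×4 = 3

M = 3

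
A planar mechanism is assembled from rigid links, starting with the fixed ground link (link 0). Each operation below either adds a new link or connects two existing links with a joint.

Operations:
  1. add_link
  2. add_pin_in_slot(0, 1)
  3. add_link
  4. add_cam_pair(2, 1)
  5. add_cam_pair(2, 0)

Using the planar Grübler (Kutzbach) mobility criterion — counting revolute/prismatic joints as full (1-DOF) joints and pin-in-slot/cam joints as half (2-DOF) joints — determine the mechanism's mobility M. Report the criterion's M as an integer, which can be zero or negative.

link 0 = ground. State L|J1|J2 = 1|0|0
+link1  2|0|0
PS(0,1) f=2→J2  2|0|1
+link2  3|0|1
C(2,1) f=2→J2  3|0|2
C(2,0) f=2→J2  3|0|3
M = 3(3−1)−2·0−3 = 6−0−3 = 3

M = 3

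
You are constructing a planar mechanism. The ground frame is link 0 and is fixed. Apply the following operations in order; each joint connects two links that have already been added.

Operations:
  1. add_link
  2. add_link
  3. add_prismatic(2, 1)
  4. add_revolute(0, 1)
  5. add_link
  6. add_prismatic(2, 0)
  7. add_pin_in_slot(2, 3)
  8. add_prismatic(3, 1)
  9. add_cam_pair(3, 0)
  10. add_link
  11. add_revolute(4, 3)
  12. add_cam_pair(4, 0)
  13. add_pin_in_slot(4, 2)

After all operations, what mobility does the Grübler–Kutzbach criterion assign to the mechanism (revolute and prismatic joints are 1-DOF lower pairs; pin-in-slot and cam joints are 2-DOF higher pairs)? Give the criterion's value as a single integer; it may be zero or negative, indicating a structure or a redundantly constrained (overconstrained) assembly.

M = -2

ground; <1,0,0>
#1 <2,0,0>
#2 <3,0,0>
P:2↔1 J1 <3,1,0>
R:0↔1 J1 <3,2,0>
#3 <4,2,0>
P:2↔0 J1 <4,3,0>
PS:2↔3 J2 <4,3,1>
P:3↔1 J1 <4,4,1>
C:3↔0 J2 <4,4,2>
#4 <5,4,2>
R:4↔3 J1 <5,5,2>
C:4↔0 J2 <5,5,3>
PS:4↔2 J2 <5,5,4>
3×4 − 2×5 − 1×4 = -2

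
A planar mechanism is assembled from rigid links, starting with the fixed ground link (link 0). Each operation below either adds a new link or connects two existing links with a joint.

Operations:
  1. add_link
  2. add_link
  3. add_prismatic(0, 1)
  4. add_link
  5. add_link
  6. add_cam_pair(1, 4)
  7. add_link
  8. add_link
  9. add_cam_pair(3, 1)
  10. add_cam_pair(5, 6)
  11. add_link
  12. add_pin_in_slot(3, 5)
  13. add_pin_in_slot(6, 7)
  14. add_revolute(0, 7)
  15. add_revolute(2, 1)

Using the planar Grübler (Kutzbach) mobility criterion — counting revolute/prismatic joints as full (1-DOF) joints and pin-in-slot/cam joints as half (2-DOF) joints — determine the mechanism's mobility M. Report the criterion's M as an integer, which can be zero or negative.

L=1 J1=0 J2=0
add link → L=2 J1=0 J2=0
add link → L=3 J1=0 J2=0
P@0,1 dof=1 J1 → L=3 J1=1 J2=0
add link → L=4 J1=1 J2=0
add link → L=5 J1=1 J2=0
C@1,4 dof=2 J2 → L=5 J1=1 J2=1
add link → L=6 J1=1 J2=1
add link → L=7 J1=1 J2=1
C@3,1 dof=2 J2 → L=7 J1=1 J2=2
C@5,6 dof=2 J2 → L=7 J1=1 J2=3
add link → L=8 J1=1 J2=3
PS@3,5 dof=2 J2 → L=8 J1=1 J2=4
PS@6,7 dof=2 J2 → L=8 J1=1 J2=5
R@0,7 dof=1 J1 → L=8 J1=2 J2=5
R@2,1 dof=1 J1 → L=8 J1=3 J2=5
M=3(L−1)−2J1−J2=3·7−2·3−5=10

M = 10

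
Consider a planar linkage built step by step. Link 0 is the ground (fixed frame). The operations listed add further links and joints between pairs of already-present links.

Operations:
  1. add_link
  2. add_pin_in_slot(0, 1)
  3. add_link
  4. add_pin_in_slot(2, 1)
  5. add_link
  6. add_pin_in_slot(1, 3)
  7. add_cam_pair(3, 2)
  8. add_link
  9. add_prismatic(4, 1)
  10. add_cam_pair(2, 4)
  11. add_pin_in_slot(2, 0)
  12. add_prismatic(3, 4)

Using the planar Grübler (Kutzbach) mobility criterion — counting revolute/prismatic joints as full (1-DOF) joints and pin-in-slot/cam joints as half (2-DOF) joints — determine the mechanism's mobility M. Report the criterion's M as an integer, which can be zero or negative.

M = 2

link 0 = ground. State L|J1|J2 = 1|0|0
+link1  2|0|0
PS(0,1) f=2→J2  2|0|1
+link2  3|0|1
PS(2,1) f=2→J2  3|0|2
+link3  4|0|2
PS(1,3) f=2→J2  4|0|3
C(3,2) f=2→J2  4|0|4
+link4  5|0|4
P(4,1) f=1→J1  5|1|4
C(2,4) f=2→J2  5|1|5
PS(2,0) f=2→J2  5|1|6
P(3,4) f=1→J1  5|2|6
M = 3(5−1)−2·2−6 = 12−4−6 = 2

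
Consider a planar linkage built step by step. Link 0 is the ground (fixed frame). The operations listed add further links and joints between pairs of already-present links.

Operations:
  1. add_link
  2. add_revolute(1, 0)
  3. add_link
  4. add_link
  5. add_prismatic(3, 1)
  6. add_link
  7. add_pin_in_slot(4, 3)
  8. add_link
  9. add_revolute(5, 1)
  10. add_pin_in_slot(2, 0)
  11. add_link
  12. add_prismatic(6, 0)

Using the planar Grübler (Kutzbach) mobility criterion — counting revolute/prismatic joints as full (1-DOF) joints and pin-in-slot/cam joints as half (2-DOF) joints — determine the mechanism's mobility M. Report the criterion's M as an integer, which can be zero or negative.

ground; <1,0,0>
#1 <2,0,0>
R:1↔0 J1 <2,1,0>
#2 <3,1,0>
#3 <4,1,0>
P:3↔1 J1 <4,2,0>
#4 <5,2,0>
PS:4↔3 J2 <5,2,1>
#5 <6,2,1>
R:5↔1 J1 <6,3,1>
PS:2↔0 J2 <6,3,2>
#6 <7,3,2>
P:6↔0 J1 <7,4,2>
3×6 − 2×4 − 1×2 = 8

M = 8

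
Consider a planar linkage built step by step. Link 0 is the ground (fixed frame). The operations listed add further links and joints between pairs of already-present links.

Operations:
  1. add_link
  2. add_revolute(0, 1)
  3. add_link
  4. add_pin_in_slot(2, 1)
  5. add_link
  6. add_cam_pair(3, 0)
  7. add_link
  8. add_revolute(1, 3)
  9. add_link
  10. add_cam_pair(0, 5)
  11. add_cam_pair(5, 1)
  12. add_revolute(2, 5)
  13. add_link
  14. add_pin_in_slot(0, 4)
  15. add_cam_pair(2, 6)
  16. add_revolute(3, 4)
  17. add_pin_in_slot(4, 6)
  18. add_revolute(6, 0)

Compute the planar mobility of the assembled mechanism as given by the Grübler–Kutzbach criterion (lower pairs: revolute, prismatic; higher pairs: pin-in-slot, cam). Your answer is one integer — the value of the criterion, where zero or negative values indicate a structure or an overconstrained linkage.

[1;0;0] (link 0 is ground)
L+ [2;0;0]
R(0,1)∈J1 [2;1;0]
L+ [3;1;0]
PS(2,1)∈J2 [3;1;1]
L+ [4;1;1]
C(3,0)∈J2 [4;1;2]
L+ [5;1;2]
R(1,3)∈J1 [5;2;2]
L+ [6;2;2]
C(0,5)∈J2 [6;2;3]
C(5,1)∈J2 [6;2;4]
R(2,5)∈J1 [6;3;4]
L+ [7;3;4]
PS(0,4)∈J2 [7;3;5]
C(2,6)∈J2 [7;3;6]
R(3,4)∈J1 [7;4;6]
PS(4,6)∈J2 [7;4;7]
R(6,0)∈J1 [7;5;7]
mobility = 18 − 10 − 7 = 1

M = 1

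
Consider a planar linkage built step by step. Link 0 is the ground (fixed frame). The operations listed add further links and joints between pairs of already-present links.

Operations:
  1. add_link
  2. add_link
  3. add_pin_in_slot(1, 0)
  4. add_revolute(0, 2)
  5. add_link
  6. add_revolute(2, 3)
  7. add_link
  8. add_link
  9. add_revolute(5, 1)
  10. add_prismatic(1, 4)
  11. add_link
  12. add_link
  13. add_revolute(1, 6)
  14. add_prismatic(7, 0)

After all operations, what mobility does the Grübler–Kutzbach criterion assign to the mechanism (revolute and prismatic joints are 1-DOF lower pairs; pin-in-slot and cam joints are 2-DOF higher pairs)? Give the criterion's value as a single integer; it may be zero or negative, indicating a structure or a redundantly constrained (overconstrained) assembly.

M = 8

L=1 J1=0 J2=0
add link → L=2 J1=0 J2=0
add link → L=3 J1=0 J2=0
PS@1,0 dof=2 J2 → L=3 J1=0 J2=1
R@0,2 dof=1 J1 → L=3 J1=1 J2=1
add link → L=4 J1=1 J2=1
R@2,3 dof=1 J1 → L=4 J1=2 J2=1
add link → L=5 J1=2 J2=1
add link → L=6 J1=2 J2=1
R@5,1 dof=1 J1 → L=6 J1=3 J2=1
P@1,4 dof=1 J1 → L=6 J1=4 J2=1
add link → L=7 J1=4 J2=1
add link → L=8 J1=4 J2=1
R@1,6 dof=1 J1 → L=8 J1=5 J2=1
P@7,0 dof=1 J1 → L=8 J1=6 J2=1
M=3(L−1)−2J1−J2=3·7−2·6−1=8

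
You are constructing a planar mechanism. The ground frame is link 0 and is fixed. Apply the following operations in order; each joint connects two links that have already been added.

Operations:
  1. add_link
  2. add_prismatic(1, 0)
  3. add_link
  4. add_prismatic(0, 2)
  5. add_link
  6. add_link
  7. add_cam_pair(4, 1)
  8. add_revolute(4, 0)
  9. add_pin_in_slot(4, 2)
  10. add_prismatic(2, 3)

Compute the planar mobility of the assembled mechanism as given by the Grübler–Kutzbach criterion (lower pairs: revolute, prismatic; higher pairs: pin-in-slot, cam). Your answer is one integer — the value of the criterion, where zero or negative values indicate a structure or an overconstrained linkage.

(L,J1,J2)=(1,0,0); link0 fixed
link1: (2,0,0)
P 1-0 [J1]: (2,1,0)
link2: (3,1,0)
P 0-2 [J1]: (3,2,0)
link3: (4,2,0)
link4: (5,2,0)
C 4-1 [J2]: (5,2,1)
R 4-0 [J1]: (5,3,1)
PS 4-2 [J2]: (5,3,2)
P 2-3 [J1]: (5,4,2)
Grübler: 3·4 − 2·4 − 2 = 2

M = 2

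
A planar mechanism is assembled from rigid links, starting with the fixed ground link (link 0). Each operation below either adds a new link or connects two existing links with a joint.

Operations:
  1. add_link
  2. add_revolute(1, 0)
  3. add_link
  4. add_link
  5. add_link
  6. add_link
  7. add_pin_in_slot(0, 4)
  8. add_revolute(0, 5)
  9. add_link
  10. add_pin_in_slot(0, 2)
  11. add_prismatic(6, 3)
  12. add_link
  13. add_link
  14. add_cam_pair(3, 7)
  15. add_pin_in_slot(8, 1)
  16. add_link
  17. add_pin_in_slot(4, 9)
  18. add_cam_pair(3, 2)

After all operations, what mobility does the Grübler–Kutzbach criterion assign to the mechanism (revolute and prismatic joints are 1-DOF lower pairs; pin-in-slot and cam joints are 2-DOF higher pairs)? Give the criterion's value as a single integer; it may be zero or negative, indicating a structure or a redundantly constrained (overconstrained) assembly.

M = 15

link 0 = ground. State L|J1|J2 = 1|0|0
+link1  2|0|0
R(1,0) f=1→J1  2|1|0
+link2  3|1|0
+link3  4|1|0
+link4  5|1|0
+link5  6|1|0
PS(0,4) f=2→J2  6|1|1
R(0,5) f=1→J1  6|2|1
+link6  7|2|1
PS(0,2) f=2→J2  7|2|2
P(6,3) f=1→J1  7|3|2
+link7  8|3|2
+link8  9|3|2
C(3,7) f=2→J2  9|3|3
PS(8,1) f=2→J2  9|3|4
+link9  10|3|4
PS(4,9) f=2→J2  10|3|5
C(3,2) f=2→J2  10|3|6
M = 3(10−1)−2·3−6 = 27−6−6 = 15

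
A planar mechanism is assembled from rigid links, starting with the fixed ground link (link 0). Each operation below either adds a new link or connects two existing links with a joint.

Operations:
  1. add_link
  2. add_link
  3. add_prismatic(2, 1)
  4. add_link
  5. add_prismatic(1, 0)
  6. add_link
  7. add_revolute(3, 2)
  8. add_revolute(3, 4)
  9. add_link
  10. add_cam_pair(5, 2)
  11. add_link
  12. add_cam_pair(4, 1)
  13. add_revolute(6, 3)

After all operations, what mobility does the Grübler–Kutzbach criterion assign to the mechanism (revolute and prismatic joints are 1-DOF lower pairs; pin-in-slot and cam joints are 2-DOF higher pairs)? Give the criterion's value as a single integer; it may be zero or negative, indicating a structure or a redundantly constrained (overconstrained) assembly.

M = 6

[1;0;0] (link 0 is ground)
L+ [2;0;0]
L+ [3;0;0]
P(2,1)∈J1 [3;1;0]
L+ [4;1;0]
P(1,0)∈J1 [4;2;0]
L+ [5;2;0]
R(3,2)∈J1 [5;3;0]
R(3,4)∈J1 [5;4;0]
L+ [6;4;0]
C(5,2)∈J2 [6;4;1]
L+ [7;4;1]
C(4,1)∈J2 [7;4;2]
R(6,3)∈J1 [7;5;2]
mobility = 18 − 10 − 2 = 6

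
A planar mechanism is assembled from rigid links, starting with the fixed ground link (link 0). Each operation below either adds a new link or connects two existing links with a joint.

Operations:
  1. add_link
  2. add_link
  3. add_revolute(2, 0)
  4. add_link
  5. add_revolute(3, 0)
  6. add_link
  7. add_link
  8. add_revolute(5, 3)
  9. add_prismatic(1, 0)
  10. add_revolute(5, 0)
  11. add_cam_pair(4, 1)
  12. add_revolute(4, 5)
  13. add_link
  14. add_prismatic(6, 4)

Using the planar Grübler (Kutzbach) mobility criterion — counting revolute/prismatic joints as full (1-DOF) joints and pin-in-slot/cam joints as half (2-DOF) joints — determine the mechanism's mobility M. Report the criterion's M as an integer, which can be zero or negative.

M = 3

ground; <1,0,0>
#1 <2,0,0>
#2 <3,0,0>
R:2↔0 J1 <3,1,0>
#3 <4,1,0>
R:3↔0 J1 <4,2,0>
#4 <5,2,0>
#5 <6,2,0>
R:5↔3 J1 <6,3,0>
P:1↔0 J1 <6,4,0>
R:5↔0 J1 <6,5,0>
C:4↔1 J2 <6,5,1>
R:4↔5 J1 <6,6,1>
#6 <7,6,1>
P:6↔4 J1 <7,7,1>
3×6 − 2×7 − 1×1 = 3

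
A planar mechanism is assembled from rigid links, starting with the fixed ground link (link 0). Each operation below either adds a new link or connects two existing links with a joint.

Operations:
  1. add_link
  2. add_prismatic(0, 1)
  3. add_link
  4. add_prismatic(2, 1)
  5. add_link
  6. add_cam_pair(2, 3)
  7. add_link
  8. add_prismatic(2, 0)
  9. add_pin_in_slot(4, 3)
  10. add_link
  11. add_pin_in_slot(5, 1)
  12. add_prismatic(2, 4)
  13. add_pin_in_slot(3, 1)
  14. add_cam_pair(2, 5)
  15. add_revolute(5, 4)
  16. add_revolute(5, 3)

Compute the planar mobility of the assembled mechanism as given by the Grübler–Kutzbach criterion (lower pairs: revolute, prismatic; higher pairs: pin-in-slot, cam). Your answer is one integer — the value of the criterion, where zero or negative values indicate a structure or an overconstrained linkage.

M = -2

(L,J1,J2)=(1,0,0); link0 fixed
link1: (2,0,0)
P 0-1 [J1]: (2,1,0)
link2: (3,1,0)
P 2-1 [J1]: (3,2,0)
link3: (4,2,0)
C 2-3 [J2]: (4,2,1)
link4: (5,2,1)
P 2-0 [J1]: (5,3,1)
PS 4-3 [J2]: (5,3,2)
link5: (6,3,2)
PS 5-1 [J2]: (6,3,3)
P 2-4 [J1]: (6,4,3)
PS 3-1 [J2]: (6,4,4)
C 2-5 [J2]: (6,4,5)
R 5-4 [J1]: (6,5,5)
R 5-3 [J1]: (6,6,5)
Grübler: 3·5 − 2·6 − 5 = -2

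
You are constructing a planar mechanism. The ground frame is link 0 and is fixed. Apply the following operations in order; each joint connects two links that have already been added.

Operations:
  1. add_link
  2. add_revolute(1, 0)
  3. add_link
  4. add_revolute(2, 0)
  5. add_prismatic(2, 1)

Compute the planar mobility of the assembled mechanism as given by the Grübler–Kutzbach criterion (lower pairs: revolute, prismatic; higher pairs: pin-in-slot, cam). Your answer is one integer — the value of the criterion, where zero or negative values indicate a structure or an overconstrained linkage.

(L,J1,J2)=(1,0,0); link0 fixed
link1: (2,0,0)
R 1-0 [J1]: (2,1,0)
link2: (3,1,0)
R 2-0 [J1]: (3,2,0)
P 2-1 [J1]: (3,3,0)
Grübler: 3·2 − 2·3 − 0 = 0

M = 0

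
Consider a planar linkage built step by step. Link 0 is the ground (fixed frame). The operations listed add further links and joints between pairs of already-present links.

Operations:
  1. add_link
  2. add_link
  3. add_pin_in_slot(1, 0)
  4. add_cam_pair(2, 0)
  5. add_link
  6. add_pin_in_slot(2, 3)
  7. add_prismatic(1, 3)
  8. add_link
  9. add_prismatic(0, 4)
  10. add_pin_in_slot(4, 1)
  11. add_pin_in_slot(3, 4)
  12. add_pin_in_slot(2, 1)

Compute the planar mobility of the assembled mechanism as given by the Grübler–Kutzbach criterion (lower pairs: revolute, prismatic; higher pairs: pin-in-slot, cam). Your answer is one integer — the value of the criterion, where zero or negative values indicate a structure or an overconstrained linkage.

M = 2

link 0 = ground. State L|J1|J2 = 1|0|0
+link1  2|0|0
+link2  3|0|0
PS(1,0) f=2→J2  3|0|1
C(2,0) f=2→J2  3|0|2
+link3  4|0|2
PS(2,3) f=2→J2  4|0|3
P(1,3) f=1→J1  4|1|3
+link4  5|1|3
P(0,4) f=1→J1  5|2|3
PS(4,1) f=2→J2  5|2|4
PS(3,4) f=2→J2  5|2|5
PS(2,1) f=2→J2  5|2|6
M = 3(5−1)−2·2−6 = 12−4−6 = 2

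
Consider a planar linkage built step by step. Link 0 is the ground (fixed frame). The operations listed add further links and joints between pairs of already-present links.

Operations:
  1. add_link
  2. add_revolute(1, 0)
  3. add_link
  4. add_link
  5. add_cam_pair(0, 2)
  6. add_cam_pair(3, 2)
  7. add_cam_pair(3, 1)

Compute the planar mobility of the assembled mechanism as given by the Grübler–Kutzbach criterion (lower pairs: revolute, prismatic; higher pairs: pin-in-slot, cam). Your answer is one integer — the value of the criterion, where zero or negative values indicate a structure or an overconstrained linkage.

(L,J1,J2)=(1,0,0); link0 fixed
link1: (2,0,0)
R 1-0 [J1]: (2,1,0)
link2: (3,1,0)
link3: (4,1,0)
C 0-2 [J2]: (4,1,1)
C 3-2 [J2]: (4,1,2)
C 3-1 [J2]: (4,1,3)
Grübler: 3·3 − 2·1 − 3 = 4

M = 4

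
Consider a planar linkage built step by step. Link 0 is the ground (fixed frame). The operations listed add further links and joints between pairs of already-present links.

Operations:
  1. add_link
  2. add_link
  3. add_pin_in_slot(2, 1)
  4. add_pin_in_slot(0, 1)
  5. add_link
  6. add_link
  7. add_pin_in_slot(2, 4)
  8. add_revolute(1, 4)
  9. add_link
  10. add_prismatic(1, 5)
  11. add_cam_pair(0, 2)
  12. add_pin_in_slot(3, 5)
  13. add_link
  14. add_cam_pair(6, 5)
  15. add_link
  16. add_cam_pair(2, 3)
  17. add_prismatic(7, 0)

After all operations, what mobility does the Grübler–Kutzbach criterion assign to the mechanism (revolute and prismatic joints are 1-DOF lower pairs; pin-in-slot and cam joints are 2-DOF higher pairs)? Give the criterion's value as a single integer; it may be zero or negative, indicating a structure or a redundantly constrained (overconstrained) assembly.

M = 8

(L,J1,J2)=(1,0,0); link0 fixed
link1: (2,0,0)
link2: (3,0,0)
PS 2-1 [J2]: (3,0,1)
PS 0-1 [J2]: (3,0,2)
link3: (4,0,2)
link4: (5,0,2)
PS 2-4 [J2]: (5,0,3)
R 1-4 [J1]: (5,1,3)
link5: (6,1,3)
P 1-5 [J1]: (6,2,3)
C 0-2 [J2]: (6,2,4)
PS 3-5 [J2]: (6,2,5)
link6: (7,2,5)
C 6-5 [J2]: (7,2,6)
link7: (8,2,6)
C 2-3 [J2]: (8,2,7)
P 7-0 [J1]: (8,3,7)
Grübler: 3·7 − 2·3 − 7 = 8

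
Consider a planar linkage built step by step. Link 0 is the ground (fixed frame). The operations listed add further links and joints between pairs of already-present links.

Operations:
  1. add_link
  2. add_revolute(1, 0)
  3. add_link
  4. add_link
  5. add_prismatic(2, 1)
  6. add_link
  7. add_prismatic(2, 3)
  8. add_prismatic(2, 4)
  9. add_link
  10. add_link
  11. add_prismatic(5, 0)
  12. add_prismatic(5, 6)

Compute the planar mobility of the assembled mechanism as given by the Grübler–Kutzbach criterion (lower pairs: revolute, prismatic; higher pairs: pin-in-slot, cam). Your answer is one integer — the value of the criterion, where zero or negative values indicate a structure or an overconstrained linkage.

[1;0;0] (link 0 is ground)
L+ [2;0;0]
R(1,0)∈J1 [2;1;0]
L+ [3;1;0]
L+ [4;1;0]
P(2,1)∈J1 [4;2;0]
L+ [5;2;0]
P(2,3)∈J1 [5;3;0]
P(2,4)∈J1 [5;4;0]
L+ [6;4;0]
L+ [7;4;0]
P(5,0)∈J1 [7;5;0]
P(5,6)∈J1 [7;6;0]
mobility = 18 − 12 − 0 = 6

M = 6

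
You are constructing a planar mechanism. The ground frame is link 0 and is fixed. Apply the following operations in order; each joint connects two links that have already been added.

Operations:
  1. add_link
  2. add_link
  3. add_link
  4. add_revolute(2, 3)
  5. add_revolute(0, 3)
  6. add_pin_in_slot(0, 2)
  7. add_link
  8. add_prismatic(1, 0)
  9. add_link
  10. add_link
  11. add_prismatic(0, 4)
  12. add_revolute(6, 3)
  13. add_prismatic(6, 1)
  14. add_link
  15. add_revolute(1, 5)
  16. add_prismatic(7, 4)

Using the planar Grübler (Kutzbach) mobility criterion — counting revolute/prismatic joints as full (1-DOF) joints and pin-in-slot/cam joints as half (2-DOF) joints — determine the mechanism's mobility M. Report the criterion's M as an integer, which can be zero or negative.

[1;0;0] (link 0 is ground)
L+ [2;0;0]
L+ [3;0;0]
L+ [4;0;0]
R(2,3)∈J1 [4;1;0]
R(0,3)∈J1 [4;2;0]
PS(0,2)∈J2 [4;2;1]
L+ [5;2;1]
P(1,0)∈J1 [5;3;1]
L+ [6;3;1]
L+ [7;3;1]
P(0,4)∈J1 [7;4;1]
R(6,3)∈J1 [7;5;1]
P(6,1)∈J1 [7;6;1]
L+ [8;6;1]
R(1,5)∈J1 [8;7;1]
P(7,4)∈J1 [8;8;1]
mobility = 21 − 16 − 1 = 4

M = 4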